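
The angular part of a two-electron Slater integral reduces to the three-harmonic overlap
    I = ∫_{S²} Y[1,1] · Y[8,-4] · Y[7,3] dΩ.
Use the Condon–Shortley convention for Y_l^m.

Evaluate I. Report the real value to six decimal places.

m-sum 0 ✓  L=16 even ✓  7≤7≤9 ✓
Π(2lᵢ+1) = 3×17×15 = 765
triangle coeff Δ(1,8,7) = 1/2040
Σ_t [1,1]: t=1:−1/25401600 = -1/25401600
(3j)²=8/255 [(1 8 7; 0 0 0)], sign=+1
Σ_t [0,0]: t=0:+1/174182400 = 1/174182400
(3j)²=11/340 [(1 8 7; 1 -4 3)], sign=+1
⇒ 4πI² = 66/85
I = (+1)√(66/85/(4π)) = 0.24857507

0.248575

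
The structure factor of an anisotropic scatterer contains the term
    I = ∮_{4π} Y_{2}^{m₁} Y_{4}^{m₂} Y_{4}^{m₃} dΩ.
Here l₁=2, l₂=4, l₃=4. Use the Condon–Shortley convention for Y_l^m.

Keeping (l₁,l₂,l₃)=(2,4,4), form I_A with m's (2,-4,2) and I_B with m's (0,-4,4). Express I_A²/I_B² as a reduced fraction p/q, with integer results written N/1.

3/14

Same 2,4,4: normalisation and zero-m 3j drop out of the ratio.
A: Δ: 2! 2! 6! / 11! → 1/13860; sum: t=0:+1/2880 = 1/2880; 3j²(2 4 4; 2 -4 2) = Δ·Π!·Σ² = 2/165  (sign +1)
B: Δ: 2! 2! 6! / 11! → 1/13860; sum: t=0:+1/2880 = 1/2880; 3j²(2 4 4; 0 -4 4) = Δ·Π!·Σ² = 28/495  (sign +1)
I_A²/I_B² = (2/165)/(28/495) = 3/14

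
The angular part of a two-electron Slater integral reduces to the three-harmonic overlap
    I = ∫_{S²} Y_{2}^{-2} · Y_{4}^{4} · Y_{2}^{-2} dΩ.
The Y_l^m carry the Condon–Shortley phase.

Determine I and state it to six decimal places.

0.337168

Checks pass: Σm=0; 8 even; l₃=2∈[2,6].
(2·2+1)(2·4+1)(2·2+1) = 225
Δ: 4! 0! 4! / 9! → 1/630
sum: t=2:+1/16 = 1/16
3j²(2 4 2; 0 0 0) = Δ·Π!·Σ² = 2/35  (sign +1)
sum: t=4:+1/576 = 1/576
3j²(2 4 2; -2 4 -2) = Δ·Π!·Σ² = 1/9  (sign +1)
combine: 4πI² = 225·2/35·1/9 = 10/7
take √, sign +1: I = 0.33716777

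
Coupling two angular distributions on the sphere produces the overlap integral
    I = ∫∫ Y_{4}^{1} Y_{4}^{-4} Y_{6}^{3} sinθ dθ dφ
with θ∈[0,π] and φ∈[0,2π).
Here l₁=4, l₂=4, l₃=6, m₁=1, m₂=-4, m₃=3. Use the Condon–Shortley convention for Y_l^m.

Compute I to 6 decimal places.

Rules hold: Σm=0, L=14 even, 0≤6≤8.
N = 9·9·13 = 1053
Δ = 2!·6!·6!/15! = 1/1261260
Racah Σ t=0..2: t=0:+1/4608 t=1:−1/1296 t=2:+1/4608 = -7/20736
⇒ 3j(4 4 6; 0 0 0)² = 20/1287, sgn -1
Racah Σ t=0..0: t=0:+1/51840 = 1/51840
⇒ 3j(4 4 6; 1 -4 3)² = 8/429, sgn -1
4πI² = N·(3j₀)²·(3jₘ)² = 480/1573
I = +1·√(0.305149/4π) = 0.15583009

0.155830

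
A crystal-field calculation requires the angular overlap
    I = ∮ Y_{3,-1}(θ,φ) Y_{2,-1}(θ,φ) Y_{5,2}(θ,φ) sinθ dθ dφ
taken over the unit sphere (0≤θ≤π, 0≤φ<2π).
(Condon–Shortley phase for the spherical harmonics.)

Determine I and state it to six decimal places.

m-sum 0 ✓  L=10 even ✓  1≤5≤5 ✓
Π(2lᵢ+1) = 7×5×11 = 385
triangle coeff Δ(3,2,5) = 1/2310
Σ_t [0,0]: t=0:+1/144 = 1/144
(3j)²=10/231 [(3 2 5; 0 0 0)], sign=-1
Σ_t [0,0]: t=0:+1/288 = 1/288
(3j)²=1/22 [(3 2 5; -1 -1 2)], sign=-1
⇒ 4πI² = 25/33
I = (+1)√(25/33/(4π)) = 0.24553200

0.245532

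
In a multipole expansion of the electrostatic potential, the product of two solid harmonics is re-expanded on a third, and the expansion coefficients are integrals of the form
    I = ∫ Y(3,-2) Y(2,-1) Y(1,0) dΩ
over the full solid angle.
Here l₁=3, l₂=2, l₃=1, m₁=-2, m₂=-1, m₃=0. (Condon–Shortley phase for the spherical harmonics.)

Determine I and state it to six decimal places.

m-sum = -2 − 1 + 0 = -3 ≠ 0 ⇒ I = 0

0.000000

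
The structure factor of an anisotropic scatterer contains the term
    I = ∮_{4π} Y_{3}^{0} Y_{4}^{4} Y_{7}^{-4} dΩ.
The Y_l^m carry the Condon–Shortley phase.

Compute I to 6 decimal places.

m-sum 0 ✓  L=14 even ✓  1≤7≤7 ✓
Π(2lᵢ+1) = 7×9×15 = 945
triangle coeff Δ(3,4,7) = 1/45045
Σ_t [0,0]: t=0:+1/20736 = 1/20736
(3j)²=35/1287 [(3 4 7; 0 0 0)], sign=-1
Σ_t [0,0]: t=0:+1/1451520 = 1/1451520
(3j)²=1/273 [(3 4 7; 0 4 -4)], sign=-1
⇒ 4πI² = 175/1859
I = (+1)√(175/1859/(4π)) = 0.08655146

0.086551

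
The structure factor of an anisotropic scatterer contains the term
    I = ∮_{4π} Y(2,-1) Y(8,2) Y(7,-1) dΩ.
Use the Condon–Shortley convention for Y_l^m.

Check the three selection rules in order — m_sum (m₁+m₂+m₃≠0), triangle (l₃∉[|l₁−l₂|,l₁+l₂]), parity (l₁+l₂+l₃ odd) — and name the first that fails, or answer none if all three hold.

Σmᵢ = 0  ✓
l₃∈[|l₁−l₂|,l₁+l₂]=[6,10], have l₃=7  ✓
Σlᵢ = 17 ⇒ odd  ✗

parity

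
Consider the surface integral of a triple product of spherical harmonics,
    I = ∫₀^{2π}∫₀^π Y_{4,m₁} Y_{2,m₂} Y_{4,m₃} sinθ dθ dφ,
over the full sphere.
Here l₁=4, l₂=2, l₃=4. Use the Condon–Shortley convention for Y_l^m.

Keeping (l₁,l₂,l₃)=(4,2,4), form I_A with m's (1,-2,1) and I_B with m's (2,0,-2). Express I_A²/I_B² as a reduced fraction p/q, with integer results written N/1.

75/8

l's match ⇒ only the (l;m) 3-j factors differ between A and B.
A: triangle coeff Δ(4,2,4) = 1/13860; Σ_t [0,0]: t=0:+1/144 = 1/144; (3j)²=10/231 [(4 2 4; 1 -2 1)], sign=-1
B: triangle coeff Δ(4,2,4) = 1/13860; Σ_t [0,2]: t=0:+1/192 t=1:−1/120 t=2:+1/2880 = -1/360; (3j)²=16/3465 [(4 2 4; 2 0 -2)], sign=-1
I_A²/I_B² = (10/231)/(16/3465) = 75/8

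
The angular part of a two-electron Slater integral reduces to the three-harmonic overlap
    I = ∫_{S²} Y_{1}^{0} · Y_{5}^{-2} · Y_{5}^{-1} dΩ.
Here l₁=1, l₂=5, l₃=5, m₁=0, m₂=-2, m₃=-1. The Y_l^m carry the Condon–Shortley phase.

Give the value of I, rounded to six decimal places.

0.000000

m-sum = 0 − 2 − 1 = -3 ≠ 0 ⇒ I = 0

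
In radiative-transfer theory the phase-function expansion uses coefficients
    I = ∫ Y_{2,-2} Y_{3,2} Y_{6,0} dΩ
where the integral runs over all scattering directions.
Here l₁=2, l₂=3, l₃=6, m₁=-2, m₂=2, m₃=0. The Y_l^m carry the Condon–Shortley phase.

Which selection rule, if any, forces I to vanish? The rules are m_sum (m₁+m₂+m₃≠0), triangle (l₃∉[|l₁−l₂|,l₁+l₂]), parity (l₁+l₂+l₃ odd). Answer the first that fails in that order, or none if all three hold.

triangle

m₁+m₂+m₃ = -2 + 2 + 0 = 0  ✓
triangle: |2−3|=1 ≤ l₃=6 ≤ 2+3=5  ✗
parity: l₁+l₂+l₃ = 11 is odd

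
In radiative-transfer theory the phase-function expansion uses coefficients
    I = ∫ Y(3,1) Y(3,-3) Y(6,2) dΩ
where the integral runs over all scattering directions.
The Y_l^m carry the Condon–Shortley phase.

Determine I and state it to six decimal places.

m-sum 0 ✓  L=12 even ✓  0≤6≤6 ✓
Π(2lᵢ+1) = 7×7×13 = 637
triangle coeff Δ(3,3,6) = 1/12012
Σ_t [0,0]: t=0:+1/1296 = 1/1296
(3j)²=100/3003 [(3 3 6; 0 0 0)], sign=+1
Σ_t [0,0]: t=0:+1/34560 = 1/34560
(3j)²=1/429 [(3 3 6; 1 -3 2)], sign=+1
⇒ 4πI² = 700/14157
I = (+1)√(700/14157/(4π)) = 0.06272757

0.062728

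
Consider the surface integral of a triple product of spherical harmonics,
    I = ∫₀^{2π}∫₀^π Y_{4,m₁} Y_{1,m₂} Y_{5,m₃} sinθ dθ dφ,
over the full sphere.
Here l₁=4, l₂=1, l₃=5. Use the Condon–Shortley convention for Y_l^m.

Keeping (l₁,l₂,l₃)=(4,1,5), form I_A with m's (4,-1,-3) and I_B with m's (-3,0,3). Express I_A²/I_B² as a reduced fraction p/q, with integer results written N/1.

l's match ⇒ only the (l;m) 3-j factors differ between A and B.
A: triangle coeff Δ(4,1,5) = 1/495; Σ_t [0,0]: t=0:+1/80640 = 1/80640; (3j)²=1/495 [(4 1 5; 4 -1 -3)], sign=+1
B: triangle coeff Δ(4,1,5) = 1/495; Σ_t [0,0]: t=0:+1/5040 = 1/5040; (3j)²=16/495 [(4 1 5; -3 0 3)], sign=+1
I_A²/I_B² = (1/495)/(16/495) = 1/16

1/16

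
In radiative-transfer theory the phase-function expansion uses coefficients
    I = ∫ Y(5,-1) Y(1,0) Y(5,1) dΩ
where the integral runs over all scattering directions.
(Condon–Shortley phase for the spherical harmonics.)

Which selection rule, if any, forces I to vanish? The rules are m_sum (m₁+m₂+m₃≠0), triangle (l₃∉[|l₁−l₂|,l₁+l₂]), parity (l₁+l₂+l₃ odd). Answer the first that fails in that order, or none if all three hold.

Σmᵢ = 0  ✓
l₃∈[|l₁−l₂|,l₁+l₂]=[4,6], have l₃=5  ✓
Σlᵢ = 11 ⇒ odd  ✗

parity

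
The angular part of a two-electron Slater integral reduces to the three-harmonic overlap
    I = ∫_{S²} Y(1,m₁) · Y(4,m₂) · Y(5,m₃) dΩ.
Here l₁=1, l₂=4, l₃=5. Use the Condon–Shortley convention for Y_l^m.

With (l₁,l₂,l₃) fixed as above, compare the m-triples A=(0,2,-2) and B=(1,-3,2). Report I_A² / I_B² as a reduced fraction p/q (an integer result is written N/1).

7/1

Shared (l₁,l₂,l₃)=(1,4,5): N and (l;000)² cancel in I_A²/I_B².
A: Δ = 0!·2!·8!/11! = 1/495; Racah Σ t=0..0: t=0:+1/1440 = 1/1440; ⇒ 3j(1 4 5; 0 2 -2)² = 7/165, sgn -1
B: Δ = 0!·2!·8!/11! = 1/495; Racah Σ t=0..0: t=0:+1/10080 = 1/10080; ⇒ 3j(1 4 5; 1 -3 2)² = 1/165, sgn -1
I_A²/I_B² = (7/165)/(1/165) = 7/1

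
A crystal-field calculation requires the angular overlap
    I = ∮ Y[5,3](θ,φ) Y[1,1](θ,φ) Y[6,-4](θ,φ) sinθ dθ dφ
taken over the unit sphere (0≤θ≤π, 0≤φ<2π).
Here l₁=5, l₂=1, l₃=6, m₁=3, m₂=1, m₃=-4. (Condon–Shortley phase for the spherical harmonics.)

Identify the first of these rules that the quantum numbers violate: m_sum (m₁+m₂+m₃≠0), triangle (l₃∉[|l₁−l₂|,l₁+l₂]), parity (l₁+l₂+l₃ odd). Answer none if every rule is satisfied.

azimuthal sum: 3 + 1 − 4 = 0  ✓
4 ≤ 6 ≤ 6 (triangle on l)  ✓
L = 5 + 1 + 6 = 12 (even)  ✓

none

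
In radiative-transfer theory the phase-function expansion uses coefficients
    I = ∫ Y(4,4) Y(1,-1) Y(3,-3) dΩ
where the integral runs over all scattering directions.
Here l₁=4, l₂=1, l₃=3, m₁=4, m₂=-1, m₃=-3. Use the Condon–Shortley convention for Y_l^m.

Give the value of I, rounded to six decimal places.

0.325735

Checks pass: Σm=0; 8 even; l₃=3∈[3,5].
(2·4+1)(2·1+1)(2·3+1) = 189
Δ: 2! 6! 0! / 9! → 1/252
sum: t=1:−1/36 = -1/36
3j²(4 1 3; 0 0 0) = Δ·Π!·Σ² = 4/63  (sign +1)
sum: t=0:+1/1440 = 1/1440
3j²(4 1 3; 4 -1 -3) = Δ·Π!·Σ² = 1/9  (sign +1)
combine: 4πI² = 189·4/63·1/9 = 4/3
take √, sign +1: I = 0.32573501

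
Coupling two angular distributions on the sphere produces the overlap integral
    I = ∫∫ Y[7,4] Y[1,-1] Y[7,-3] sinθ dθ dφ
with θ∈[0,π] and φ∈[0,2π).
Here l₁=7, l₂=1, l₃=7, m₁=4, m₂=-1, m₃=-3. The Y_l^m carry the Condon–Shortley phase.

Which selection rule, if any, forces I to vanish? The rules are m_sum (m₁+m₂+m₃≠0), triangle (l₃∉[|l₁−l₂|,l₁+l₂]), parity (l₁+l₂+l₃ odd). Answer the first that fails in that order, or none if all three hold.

Σmᵢ = 0  ✓
l₃∈[|l₁−l₂|,l₁+l₂]=[6,8], have l₃=7  ✓
Σlᵢ = 15 ⇒ odd  ✗

parity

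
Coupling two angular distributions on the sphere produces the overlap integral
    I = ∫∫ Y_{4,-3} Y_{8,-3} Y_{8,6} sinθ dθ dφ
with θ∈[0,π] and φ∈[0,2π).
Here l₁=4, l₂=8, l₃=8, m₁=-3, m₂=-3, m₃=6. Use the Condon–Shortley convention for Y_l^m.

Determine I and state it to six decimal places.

m-sum 0 ✓  L=20 even ✓  4≤8≤12 ✓
Π(2lᵢ+1) = 9×17×17 = 2601
triangle coeff Δ(4,8,8) = 1/185175900
Σ_t [0,4]: t=0:+1/557383680 t=1:−1/21772800 t=2:+1/8294400 t=3:−1/21772800 t=4:+1/557383680 = 1/30965760
(3j)²=36/4199 [(4 8 8; 0 0 0)], sign=+1
Σ_t [3,4]: t=3:−1/1045094400 t=4:+1/5748019200 = -1/1277337600
(3j)²=9/646 [(4 8 8; -3 -3 6)], sign=-1
⇒ 4πI² = 1458/4693
I = (-1)√(1458/4693/(4π)) = -0.15723476

-0.157235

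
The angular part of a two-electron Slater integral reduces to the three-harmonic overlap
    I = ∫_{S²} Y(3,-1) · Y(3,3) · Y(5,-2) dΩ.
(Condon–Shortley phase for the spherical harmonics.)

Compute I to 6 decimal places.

0.000000

l₁+l₂+l₃=11 is odd: 3j(l;000)=0 ⇒ I=0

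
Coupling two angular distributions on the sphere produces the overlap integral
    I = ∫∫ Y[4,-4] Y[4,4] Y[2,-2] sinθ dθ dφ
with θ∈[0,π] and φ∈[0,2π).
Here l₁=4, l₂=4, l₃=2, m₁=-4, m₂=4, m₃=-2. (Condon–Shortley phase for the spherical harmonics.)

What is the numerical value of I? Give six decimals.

Σmᵢ = -2 ≠ 0, so the φ-integral vanishes; I = 0

0.000000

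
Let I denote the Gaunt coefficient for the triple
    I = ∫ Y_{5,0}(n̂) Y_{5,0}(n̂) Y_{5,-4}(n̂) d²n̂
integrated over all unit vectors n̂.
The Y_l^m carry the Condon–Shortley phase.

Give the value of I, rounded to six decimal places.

m-sum = 0 + 0 − 4 = -4 ≠ 0 ⇒ I = 0

0.000000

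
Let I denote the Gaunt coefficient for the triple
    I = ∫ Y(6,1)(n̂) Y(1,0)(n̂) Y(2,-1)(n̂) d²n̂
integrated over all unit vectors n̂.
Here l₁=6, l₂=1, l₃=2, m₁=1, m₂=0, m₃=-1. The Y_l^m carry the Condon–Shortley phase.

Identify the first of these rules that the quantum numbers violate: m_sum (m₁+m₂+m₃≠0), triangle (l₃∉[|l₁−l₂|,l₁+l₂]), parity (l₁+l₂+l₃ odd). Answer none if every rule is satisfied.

triangle

Σmᵢ = 0  ✓
l₃∈[|l₁−l₂|,l₁+l₂]=[5,7], have l₃=2  ✗
Σlᵢ = 9 ⇒ odd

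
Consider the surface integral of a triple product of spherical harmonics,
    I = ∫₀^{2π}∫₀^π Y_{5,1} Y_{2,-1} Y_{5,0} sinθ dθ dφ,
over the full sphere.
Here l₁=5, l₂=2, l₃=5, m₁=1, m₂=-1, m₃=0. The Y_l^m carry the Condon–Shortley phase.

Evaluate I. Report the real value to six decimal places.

-0.036166

m-sum 0 ✓  L=12 even ✓  3≤5≤7 ✓
Π(2lᵢ+1) = 11×5×11 = 605
triangle coeff Δ(5,2,5) = 1/38610
Σ_t [0,2]: t=0:+1/2880 t=1:−1/576 t=2:+1/2880 = -1/960
(3j)²=10/429 [(5 2 5; 0 0 0)], sign=+1
Σ_t [0,1]: t=0:+1/1152 t=1:−1/1440 = 1/5760
(3j)²=1/858 [(5 2 5; 1 -1 0)], sign=-1
⇒ 4πI² = 25/1521
I = (-1)√(25/1521/(4π)) = -0.03616600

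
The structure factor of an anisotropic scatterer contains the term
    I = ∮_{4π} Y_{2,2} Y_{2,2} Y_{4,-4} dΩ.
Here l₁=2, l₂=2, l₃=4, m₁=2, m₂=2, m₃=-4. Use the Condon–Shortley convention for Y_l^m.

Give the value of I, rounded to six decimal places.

Rules hold: Σm=0, L=8 even, 0≤4≤4.
N = 5·5·9 = 225
Δ = 0!·4!·4!/9! = 1/630
Racah Σ t=0..0: t=0:+1/16 = 1/16
⇒ 3j(2 2 4; 0 0 0)² = 2/35, sgn +1
Racah Σ t=0..0: t=0:+1/576 = 1/576
⇒ 3j(2 2 4; 2 2 -4)² = 1/9, sgn +1
4πI² = N·(3j₀)²·(3jₘ)² = 10/7
I = +1·√(1.42857/4π) = 0.33716777

0.337168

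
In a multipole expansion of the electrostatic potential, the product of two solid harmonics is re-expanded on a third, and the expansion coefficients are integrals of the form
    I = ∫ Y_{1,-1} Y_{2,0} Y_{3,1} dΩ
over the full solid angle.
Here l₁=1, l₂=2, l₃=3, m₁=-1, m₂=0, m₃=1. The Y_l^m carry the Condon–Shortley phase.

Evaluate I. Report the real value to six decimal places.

Rules hold: Σm=0, L=6 even, 1≤3≤3.
N = 3·5·7 = 105
Δ = 0!·2!·4!/7! = 1/105
Racah Σ t=0..0: t=0:+1/4 = 1/4
⇒ 3j(1 2 3; 0 0 0)² = 3/35, sgn -1
Racah Σ t=0..0: t=0:+1/8 = 1/8
⇒ 3j(1 2 3; -1 0 1)² = 2/35, sgn +1
4πI² = N·(3j₀)²·(3jₘ)² = 18/35
I = -1·√(0.514286/4π) = -0.20230066

-0.202301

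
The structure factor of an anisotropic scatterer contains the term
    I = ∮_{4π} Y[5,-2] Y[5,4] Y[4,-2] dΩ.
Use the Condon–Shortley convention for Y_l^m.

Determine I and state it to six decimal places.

Checks pass: Σm=0; 14 even; l₃=4∈[0,10].
(2·5+1)(2·5+1)(2·4+1) = 1089
Δ: 6! 4! 4! / 15! → 1/3153150
sum: t=1:−1/69120 t=2:+1/1728 t=3:−1/576 t=4:+1/1728 t=5:−1/69120 = -7/11520
3j²(5 5 4; 0 0 0) = Δ·Π!·Σ² = 2/143  (sign -1)
sum: t=5:−1/11520 t=6:+1/25920 = -1/20736
3j²(5 5 4; -2 4 -2) = Δ·Π!·Σ² = 5/429  (sign -1)
combine: 4πI² = 1089·2/143·5/429 = 30/169
take √, sign +1: I = 0.11885360

0.118854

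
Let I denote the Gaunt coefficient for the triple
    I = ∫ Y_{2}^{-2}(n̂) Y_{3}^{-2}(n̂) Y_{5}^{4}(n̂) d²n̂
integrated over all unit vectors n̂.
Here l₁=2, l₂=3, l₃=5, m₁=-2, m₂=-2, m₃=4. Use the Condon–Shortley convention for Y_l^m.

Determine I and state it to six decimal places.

0.268967

m-sum 0 ✓  L=10 even ✓  1≤5≤5 ✓
Π(2lᵢ+1) = 5×7×11 = 385
triangle coeff Δ(2,3,5) = 1/2310
Σ_t [0,0]: t=0:+1/144 = 1/144
(3j)²=10/231 [(2 3 5; 0 0 0)], sign=-1
Σ_t [0,0]: t=0:+1/2880 = 1/2880
(3j)²=3/55 [(2 3 5; -2 -2 4)], sign=-1
⇒ 4πI² = 10/11
I = (+1)√(10/11/(4π)) = 0.26896683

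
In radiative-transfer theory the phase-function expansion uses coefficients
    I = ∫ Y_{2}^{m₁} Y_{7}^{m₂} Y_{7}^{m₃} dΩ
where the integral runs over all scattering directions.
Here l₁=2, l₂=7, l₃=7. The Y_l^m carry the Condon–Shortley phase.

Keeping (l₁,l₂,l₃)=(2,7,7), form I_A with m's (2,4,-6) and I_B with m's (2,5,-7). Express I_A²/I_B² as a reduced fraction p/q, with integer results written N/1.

18/7

l's match ⇒ only the (l;m) 3-j factors differ between A and B.
A: triangle coeff Δ(2,7,7) = 1/185640; Σ_t [0,0]: t=0:+1/159667200 = 1/159667200; (3j)²=9/1190 [(2 7 7; 2 4 -6)], sign=-1
B: triangle coeff Δ(2,7,7) = 1/185640; Σ_t [0,0]: t=0:+1/1916006400 = 1/1916006400; (3j)²=1/340 [(2 7 7; 2 5 -7)], sign=+1
I_A²/I_B² = (9/1190)/(1/340) = 18/7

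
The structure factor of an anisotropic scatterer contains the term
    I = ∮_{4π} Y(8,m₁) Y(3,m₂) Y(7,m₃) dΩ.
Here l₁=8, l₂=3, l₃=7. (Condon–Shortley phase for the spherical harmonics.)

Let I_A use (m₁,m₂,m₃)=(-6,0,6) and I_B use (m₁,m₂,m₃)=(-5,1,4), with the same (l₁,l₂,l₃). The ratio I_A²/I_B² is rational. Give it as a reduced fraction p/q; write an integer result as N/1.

Same 8,3,7: normalisation and zero-m 3j drop out of the ratio.
A: Δ: 4! 12! 2! / 19! → 1/5290740; sum: t=2:+1/1916006400 t=3:−1/479001600 = -1/638668800; 3j²(8 3 7; -6 0 6) = Δ·Π!·Σ² = 117/6460  (sign +1)
B: Δ: 4! 12! 2! / 19! → 1/5290740; sum: t=2:+1/319334400 t=3:−1/43545600 t=4:+1/104509440 = -59/5748019200; 3j²(8 3 7; -5 1 4) = Δ·Π!·Σ² = 3481/406980  (sign +1)
I_A²/I_B² = (117/6460)/(3481/406980) = 7371/3481

7371/3481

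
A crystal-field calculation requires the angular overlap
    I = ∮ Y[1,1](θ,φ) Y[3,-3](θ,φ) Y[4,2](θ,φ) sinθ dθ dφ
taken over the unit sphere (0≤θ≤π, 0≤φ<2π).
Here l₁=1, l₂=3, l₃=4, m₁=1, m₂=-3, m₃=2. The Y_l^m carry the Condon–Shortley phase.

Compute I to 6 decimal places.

Rules hold: Σm=0, L=8 even, 2≤4≤4.
N = 3·7·9 = 189
Δ = 0!·2!·6!/9! = 1/252
Racah Σ t=0..0: t=0:+1/36 = 1/36
⇒ 3j(1 3 4; 0 0 0)² = 4/63, sgn +1
Racah Σ t=0..0: t=0:+1/1440 = 1/1440
⇒ 3j(1 3 4; 1 -3 2)² = 1/252, sgn +1
4πI² = N·(3j₀)²·(3jₘ)² = 1/21
I = +1·√(0.047619/4π) = 0.06155813

0.061558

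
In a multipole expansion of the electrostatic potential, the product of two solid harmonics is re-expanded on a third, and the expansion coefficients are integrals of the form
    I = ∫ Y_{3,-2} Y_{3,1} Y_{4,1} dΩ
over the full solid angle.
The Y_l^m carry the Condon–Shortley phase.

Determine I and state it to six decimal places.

Checks pass: Σm=0; 10 even; l₃=4∈[0,6].
(2·3+1)(2·3+1)(2·4+1) = 441
Δ: 2! 4! 4! / 11! → 1/34650
sum: t=0:+1/72 t=1:−1/16 t=2:+1/72 = -5/144
3j²(3 3 4; 0 0 0) = Δ·Π!·Σ² = 2/77  (sign -1)
sum: t=1:−1/144 t=2:+1/48 = 1/72
3j²(3 3 4; -2 1 1) = Δ·Π!·Σ² = 16/693  (sign -1)
combine: 4πI² = 441·2/77·16/693 = 32/121
take √, sign +1: I = 0.14506992

0.145070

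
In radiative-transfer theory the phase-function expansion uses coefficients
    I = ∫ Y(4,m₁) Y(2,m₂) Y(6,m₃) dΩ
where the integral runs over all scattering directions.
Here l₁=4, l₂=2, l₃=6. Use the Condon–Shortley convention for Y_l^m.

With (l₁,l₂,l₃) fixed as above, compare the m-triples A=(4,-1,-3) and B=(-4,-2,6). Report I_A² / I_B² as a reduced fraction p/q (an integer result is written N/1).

1/55

l's match ⇒ only the (l;m) 3-j factors differ between A and B.
A: triangle coeff Δ(4,2,6) = 1/6435; Σ_t [0,0]: t=0:+1/241920 = 1/241920; (3j)²=1/715 [(4 2 6; 4 -1 -3)], sign=-1
B: triangle coeff Δ(4,2,6) = 1/6435; Σ_t [0,0]: t=0:+1/967680 = 1/967680; (3j)²=1/13 [(4 2 6; -4 -2 6)], sign=+1
I_A²/I_B² = (1/715)/(1/13) = 1/55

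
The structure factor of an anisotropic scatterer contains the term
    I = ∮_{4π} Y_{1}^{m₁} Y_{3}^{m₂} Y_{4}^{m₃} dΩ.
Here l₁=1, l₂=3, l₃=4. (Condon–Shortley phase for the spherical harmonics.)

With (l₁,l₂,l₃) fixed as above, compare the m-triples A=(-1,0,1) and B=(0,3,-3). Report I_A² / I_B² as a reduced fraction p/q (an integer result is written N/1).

Shared (l₁,l₂,l₃)=(1,3,4): N and (l;000)² cancel in I_A²/I_B².
A: Δ = 0!·2!·6!/9! = 1/252; Racah Σ t=0..0: t=0:+1/72 = 1/72; ⇒ 3j(1 3 4; -1 0 1)² = 5/126, sgn -1
B: Δ = 0!·2!·6!/9! = 1/252; Racah Σ t=0..0: t=0:+1/720 = 1/720; ⇒ 3j(1 3 4; 0 3 -3)² = 1/36, sgn -1
I_A²/I_B² = (5/126)/(1/36) = 10/7

10/7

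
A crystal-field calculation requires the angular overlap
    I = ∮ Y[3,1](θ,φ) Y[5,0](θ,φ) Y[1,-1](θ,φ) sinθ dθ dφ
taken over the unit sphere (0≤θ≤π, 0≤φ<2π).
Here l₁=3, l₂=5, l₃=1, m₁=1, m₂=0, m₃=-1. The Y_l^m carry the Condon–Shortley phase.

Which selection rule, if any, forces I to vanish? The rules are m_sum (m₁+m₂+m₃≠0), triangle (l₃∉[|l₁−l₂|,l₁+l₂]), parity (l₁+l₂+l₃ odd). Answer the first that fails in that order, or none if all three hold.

m₁+m₂+m₃ = 1 + 0 − 1 = 0  ✓
triangle: |3−5|=2 ≤ l₃=1 ≤ 3+5=8  ✗
parity: l₁+l₂+l₃ = 9 is odd

triangle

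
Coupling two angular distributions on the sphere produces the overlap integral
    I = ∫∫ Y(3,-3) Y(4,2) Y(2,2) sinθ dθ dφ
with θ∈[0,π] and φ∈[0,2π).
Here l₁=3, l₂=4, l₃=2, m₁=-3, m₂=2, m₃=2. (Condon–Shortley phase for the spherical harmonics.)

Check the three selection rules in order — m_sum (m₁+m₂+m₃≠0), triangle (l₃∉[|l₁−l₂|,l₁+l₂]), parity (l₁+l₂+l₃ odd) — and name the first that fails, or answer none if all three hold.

m₁+m₂+m₃ = -3 + 2 + 2 = 1  ✗
triangle: |3−4|=1 ≤ l₃=2 ≤ 3+4=7
parity: l₁+l₂+l₃ = 9 is odd

m_sum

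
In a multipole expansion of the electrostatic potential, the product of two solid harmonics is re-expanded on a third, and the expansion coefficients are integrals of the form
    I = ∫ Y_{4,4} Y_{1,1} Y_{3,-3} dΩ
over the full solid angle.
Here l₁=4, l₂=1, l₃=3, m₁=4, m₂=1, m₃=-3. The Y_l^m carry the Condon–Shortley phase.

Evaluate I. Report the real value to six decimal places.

4 + 1 − 3 = 2 ≠ 0: azimuthal integral kills it; I = 0

0.000000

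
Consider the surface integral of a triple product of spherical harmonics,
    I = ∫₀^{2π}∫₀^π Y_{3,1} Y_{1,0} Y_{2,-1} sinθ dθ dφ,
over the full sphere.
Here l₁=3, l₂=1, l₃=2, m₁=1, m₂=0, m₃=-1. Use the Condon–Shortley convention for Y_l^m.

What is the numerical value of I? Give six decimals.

-0.233597

m-sum 0 ✓  L=6 even ✓  2≤2≤4 ✓
Π(2lᵢ+1) = 7×3×5 = 105
triangle coeff Δ(3,1,2) = 1/105
Σ_t [1,1]: t=1:−1/4 = -1/4
(3j)²=3/35 [(3 1 2; 0 0 0)], sign=-1
Σ_t [1,1]: t=1:−1/6 = -1/6
(3j)²=8/105 [(3 1 2; 1 0 -1)], sign=+1
⇒ 4πI² = 24/35
I = (-1)√(24/35/(4π)) = -0.23359668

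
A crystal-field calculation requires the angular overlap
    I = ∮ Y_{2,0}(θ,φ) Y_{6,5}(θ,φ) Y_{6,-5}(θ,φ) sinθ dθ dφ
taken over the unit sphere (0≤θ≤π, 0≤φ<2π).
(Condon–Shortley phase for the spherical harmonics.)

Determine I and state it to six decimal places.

Rules hold: Σm=0, L=14 even, 4≤6≤8.
N = 5·13·13 = 845
Δ = 2!·2!·10!/15! = 1/90090
Racah Σ t=0..2: t=0:+1/69120 t=1:−1/14400 t=2:+1/69120 = -7/172800
⇒ 3j(2 6 6; 0 0 0)² = 14/715, sgn -1
Racah Σ t=1..2: t=1:−1/3628800 t=2:+1/1451520 = 1/2419200
⇒ 3j(2 6 6; 0 5 -5)² = 11/910, sgn -1
4πI² = N·(3j₀)²·(3jₘ)² = 1/5
I = +1·√(0.2/4π) = 0.12615663

0.126157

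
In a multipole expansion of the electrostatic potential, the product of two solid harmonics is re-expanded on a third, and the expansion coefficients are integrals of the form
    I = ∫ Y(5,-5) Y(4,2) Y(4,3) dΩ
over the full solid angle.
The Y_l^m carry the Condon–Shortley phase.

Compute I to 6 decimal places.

0.000000

Σlᵢ=13 odd — θ-integrand is odd under cosθ→−cosθ; I=0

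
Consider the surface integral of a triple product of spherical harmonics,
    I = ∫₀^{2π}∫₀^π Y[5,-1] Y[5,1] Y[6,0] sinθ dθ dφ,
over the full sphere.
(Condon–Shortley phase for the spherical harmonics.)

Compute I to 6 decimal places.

Checks pass: Σm=0; 16 even; l₃=6∈[0,10].
(2·5+1)(2·5+1)(2·6+1) = 1573
Δ: 4! 6! 6! / 17! → 1/28588560
sum: t=0:+1/345600 t=1:−1/13824 t=2:+1/5184 t=3:−1/13824 t=4:+1/345600 = 7/129600
3j²(5 5 6; 0 0 0) = Δ·Π!·Σ² = 80/7293  (sign +1)
sum: t=0:+1/12441600 t=1:−1/86400 t=2:+1/9216 t=3:−1/7776 t=4:+1/55296 = -7/518400
3j²(5 5 6; -1 1 0) = Δ·Π!·Σ² = 12/12155  (sign -1)
combine: 4πI² = 1573·80/7293·12/12155 = 64/3757
take √, sign -1: I = -0.03681836

-0.036818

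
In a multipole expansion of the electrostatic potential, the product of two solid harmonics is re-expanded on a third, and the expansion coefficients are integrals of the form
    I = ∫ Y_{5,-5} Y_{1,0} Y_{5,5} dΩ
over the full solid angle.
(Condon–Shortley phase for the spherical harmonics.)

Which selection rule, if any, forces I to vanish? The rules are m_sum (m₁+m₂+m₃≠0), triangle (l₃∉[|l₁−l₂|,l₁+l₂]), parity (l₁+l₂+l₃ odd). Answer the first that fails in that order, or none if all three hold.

m₁+m₂+m₃ = -5 + 0 + 5 = 0  ✓
triangle: |5−1|=4 ≤ l₃=5 ≤ 5+1=6  ✓
parity: l₁+l₂+l₃ = 11 is odd  ✗

parity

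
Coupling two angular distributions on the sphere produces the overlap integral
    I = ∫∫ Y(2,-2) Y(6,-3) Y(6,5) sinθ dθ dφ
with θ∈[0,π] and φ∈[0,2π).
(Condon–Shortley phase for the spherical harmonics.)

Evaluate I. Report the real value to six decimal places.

0.120286

Rules hold: Σm=0, L=14 even, 4≤6≤8.
N = 5·13·13 = 845
Δ = 2!·2!·10!/15! = 1/90090
Racah Σ t=0..2: t=0:+1/69120 t=1:−1/14400 t=2:+1/69120 = -7/172800
⇒ 3j(2 6 6; 0 0 0)² = 14/715, sgn -1
Racah Σ t=2..2: t=2:+1/1451520 = 1/1451520
⇒ 3j(2 6 6; -2 -3 5)² = 1/91, sgn -1
4πI² = N·(3j₀)²·(3jₘ)² = 2/11
I = +1·√(0.181818/4π) = 0.12028562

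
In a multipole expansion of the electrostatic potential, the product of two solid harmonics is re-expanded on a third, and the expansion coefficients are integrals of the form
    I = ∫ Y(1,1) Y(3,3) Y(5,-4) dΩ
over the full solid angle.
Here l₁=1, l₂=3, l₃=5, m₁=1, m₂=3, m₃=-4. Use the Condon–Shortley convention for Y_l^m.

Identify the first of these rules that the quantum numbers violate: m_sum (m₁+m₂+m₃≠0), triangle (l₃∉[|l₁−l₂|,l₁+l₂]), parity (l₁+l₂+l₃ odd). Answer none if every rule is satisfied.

Σmᵢ = 0  ✓
l₃∈[|l₁−l₂|,l₁+l₂]=[2,4], have l₃=5  ✗
Σlᵢ = 9 ⇒ odd

triangle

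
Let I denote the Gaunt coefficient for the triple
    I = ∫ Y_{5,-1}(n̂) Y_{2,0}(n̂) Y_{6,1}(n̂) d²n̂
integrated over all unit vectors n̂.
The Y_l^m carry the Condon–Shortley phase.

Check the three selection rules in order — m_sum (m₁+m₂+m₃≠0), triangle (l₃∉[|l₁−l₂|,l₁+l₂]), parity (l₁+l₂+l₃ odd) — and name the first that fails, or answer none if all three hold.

azimuthal sum: -1 + 0 + 1 = 0  ✓
3 ≤ 6 ≤ 7 (triangle on l)  ✓
L = 5 + 2 + 6 = 13 (odd)  ✗

parity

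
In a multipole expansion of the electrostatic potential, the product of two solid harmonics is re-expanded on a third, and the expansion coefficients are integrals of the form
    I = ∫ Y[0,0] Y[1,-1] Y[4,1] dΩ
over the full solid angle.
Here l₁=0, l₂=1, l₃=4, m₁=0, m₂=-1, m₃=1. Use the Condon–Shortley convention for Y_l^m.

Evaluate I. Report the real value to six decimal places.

0.000000

triangle: need 1≤l₃≤1, have 4; I=0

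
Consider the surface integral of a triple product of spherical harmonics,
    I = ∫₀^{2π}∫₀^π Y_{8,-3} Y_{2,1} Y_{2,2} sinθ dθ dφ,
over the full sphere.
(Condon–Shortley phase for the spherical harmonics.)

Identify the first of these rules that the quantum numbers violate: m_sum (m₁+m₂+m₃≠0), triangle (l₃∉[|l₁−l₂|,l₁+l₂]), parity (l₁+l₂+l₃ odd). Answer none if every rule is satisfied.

triangle

Σmᵢ = 0  ✓
l₃∈[|l₁−l₂|,l₁+l₂]=[6,10], have l₃=2  ✗
Σlᵢ = 12 ⇒ even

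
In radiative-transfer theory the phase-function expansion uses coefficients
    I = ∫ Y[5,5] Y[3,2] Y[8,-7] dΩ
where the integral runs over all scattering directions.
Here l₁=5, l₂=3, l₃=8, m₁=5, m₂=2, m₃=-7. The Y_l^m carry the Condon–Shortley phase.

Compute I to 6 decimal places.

Checks pass: Σm=0; 16 even; l₃=8∈[2,8].
(2·5+1)(2·3+1)(2·8+1) = 1309
Δ: 0! 10! 6! / 17! → 1/136136
sum: t=0:+1/518400 = 1/518400
3j²(5 3 8; 0 0 0) = Δ·Π!·Σ² = 56/2431  (sign +1)
sum: t=0:+1/435456000 = 1/435456000
3j²(5 3 8; 5 2 -7) = Δ·Π!·Σ² = 3/136  (sign -1)
combine: 4πI² = 1309·56/2431·3/136 = 147/221
take √, sign -1: I = -0.23006873

-0.230069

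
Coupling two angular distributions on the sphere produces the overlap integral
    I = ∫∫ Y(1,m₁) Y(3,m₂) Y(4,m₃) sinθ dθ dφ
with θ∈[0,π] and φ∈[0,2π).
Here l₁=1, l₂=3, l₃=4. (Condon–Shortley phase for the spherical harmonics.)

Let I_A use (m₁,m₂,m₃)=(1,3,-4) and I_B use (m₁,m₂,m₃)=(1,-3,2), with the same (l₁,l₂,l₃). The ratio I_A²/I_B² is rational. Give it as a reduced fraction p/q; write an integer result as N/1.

l's match ⇒ only the (l;m) 3-j factors differ between A and B.
A: triangle coeff Δ(1,3,4) = 1/252; Σ_t [0,0]: t=0:+1/1440 = 1/1440; (3j)²=1/9 [(1 3 4; 1 3 -4)], sign=+1
B: triangle coeff Δ(1,3,4) = 1/252; Σ_t [0,0]: t=0:+1/1440 = 1/1440; (3j)²=1/252 [(1 3 4; 1 -3 2)], sign=+1
I_A²/I_B² = (1/9)/(1/252) = 28/1

28/1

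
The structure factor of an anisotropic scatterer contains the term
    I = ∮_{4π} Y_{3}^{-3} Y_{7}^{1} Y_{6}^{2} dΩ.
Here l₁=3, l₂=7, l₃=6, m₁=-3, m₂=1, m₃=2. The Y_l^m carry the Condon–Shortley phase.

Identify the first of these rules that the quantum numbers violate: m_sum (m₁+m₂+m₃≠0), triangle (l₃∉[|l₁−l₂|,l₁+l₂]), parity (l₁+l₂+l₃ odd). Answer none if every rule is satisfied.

none

azimuthal sum: -3 + 1 + 2 = 0  ✓
4 ≤ 6 ≤ 10 (triangle on l)  ✓
L = 3 + 7 + 6 = 16 (even)  ✓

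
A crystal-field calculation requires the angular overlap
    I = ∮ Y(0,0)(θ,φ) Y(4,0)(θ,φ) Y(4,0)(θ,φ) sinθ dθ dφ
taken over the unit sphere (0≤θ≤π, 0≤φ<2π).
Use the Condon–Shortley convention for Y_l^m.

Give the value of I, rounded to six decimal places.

0.282095

Rules hold: Σm=0, L=8 even, 4≤4≤4.
N = 1·9·9 = 81
Δ = 0!·0!·8!/9! = 1/9
Racah Σ t=0..0: t=0:+1/576 = 1/576
⇒ 3j(0 4 4; 0 0 0)² = 1/9, sgn +1
(m-triple is (0,0,0) — same symbol as above.)
4πI² = N·(3j₀)²·(3jₘ)² = 1/1
I = +1·√(1/4π) = 0.28209479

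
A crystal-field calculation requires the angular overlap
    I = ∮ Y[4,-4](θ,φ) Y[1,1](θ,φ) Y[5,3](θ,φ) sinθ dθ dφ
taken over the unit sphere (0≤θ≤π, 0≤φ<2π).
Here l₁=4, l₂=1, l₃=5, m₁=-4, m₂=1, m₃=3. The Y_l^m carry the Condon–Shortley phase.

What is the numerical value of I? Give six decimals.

-0.049106

m-sum 0 ✓  L=10 even ✓  3≤5≤5 ✓
Π(2lᵢ+1) = 9×3×11 = 297
triangle coeff Δ(4,1,5) = 1/495
Σ_t [0,0]: t=0:+1/576 = 1/576
(3j)²=5/99 [(4 1 5; 0 0 0)], sign=-1
Σ_t [0,0]: t=0:+1/80640 = 1/80640
(3j)²=1/495 [(4 1 5; -4 1 3)], sign=+1
⇒ 4πI² = 1/33
I = (-1)√(1/33/(4π)) = -0.04910640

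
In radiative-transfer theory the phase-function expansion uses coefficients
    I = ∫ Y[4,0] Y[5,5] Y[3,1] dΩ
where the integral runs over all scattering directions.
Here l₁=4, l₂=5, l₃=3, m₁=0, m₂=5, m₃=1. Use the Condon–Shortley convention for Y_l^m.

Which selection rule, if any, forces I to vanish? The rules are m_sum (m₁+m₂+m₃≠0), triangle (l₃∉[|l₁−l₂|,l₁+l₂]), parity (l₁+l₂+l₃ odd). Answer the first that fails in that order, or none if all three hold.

Σmᵢ = 6  ✗
l₃∈[|l₁−l₂|,l₁+l₂]=[1,9], have l₃=3
Σlᵢ = 12 ⇒ even

m_sum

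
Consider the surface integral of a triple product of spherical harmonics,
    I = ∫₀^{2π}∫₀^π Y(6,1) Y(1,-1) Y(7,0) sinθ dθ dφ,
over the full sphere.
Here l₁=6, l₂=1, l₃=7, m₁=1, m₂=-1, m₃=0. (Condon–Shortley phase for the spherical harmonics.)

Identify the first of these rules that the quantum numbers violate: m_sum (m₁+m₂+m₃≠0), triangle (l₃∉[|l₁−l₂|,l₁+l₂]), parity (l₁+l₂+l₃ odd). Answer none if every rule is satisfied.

none

azimuthal sum: 1 − 1 + 0 = 0  ✓
5 ≤ 7 ≤ 7 (triangle on l)  ✓
L = 6 + 1 + 7 = 14 (even)  ✓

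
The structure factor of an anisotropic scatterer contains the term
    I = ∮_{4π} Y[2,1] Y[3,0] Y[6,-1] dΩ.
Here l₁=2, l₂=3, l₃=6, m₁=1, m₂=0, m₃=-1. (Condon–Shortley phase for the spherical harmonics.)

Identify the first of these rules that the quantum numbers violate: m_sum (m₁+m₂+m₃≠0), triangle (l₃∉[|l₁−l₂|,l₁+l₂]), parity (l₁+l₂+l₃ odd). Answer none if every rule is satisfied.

azimuthal sum: 1 + 0 − 1 = 0  ✓
1 ≤ 6 ≤ 5 (triangle on l)  ✗
L = 2 + 3 + 6 = 11 (odd)

triangle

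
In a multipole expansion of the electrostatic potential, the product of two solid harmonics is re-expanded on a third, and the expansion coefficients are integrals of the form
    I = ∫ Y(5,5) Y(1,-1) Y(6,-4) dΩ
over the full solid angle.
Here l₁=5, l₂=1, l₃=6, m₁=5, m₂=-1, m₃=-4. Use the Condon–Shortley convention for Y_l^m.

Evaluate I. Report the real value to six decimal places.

0.040859

Checks pass: Σm=0; 12 even; l₃=6∈[4,6].
(2·5+1)(2·1+1)(2·6+1) = 429
Δ: 0! 10! 2! / 13! → 1/858
sum: t=0:+1/14400 = 1/14400
3j²(5 1 6; 0 0 0) = Δ·Π!·Σ² = 6/143  (sign +1)
sum: t=0:+1/7257600 = 1/7257600
3j²(5 1 6; 5 -1 -4) = Δ·Π!·Σ² = 1/858  (sign +1)
combine: 4πI² = 429·6/143·1/858 = 3/143
take √, sign +1: I = 0.04085899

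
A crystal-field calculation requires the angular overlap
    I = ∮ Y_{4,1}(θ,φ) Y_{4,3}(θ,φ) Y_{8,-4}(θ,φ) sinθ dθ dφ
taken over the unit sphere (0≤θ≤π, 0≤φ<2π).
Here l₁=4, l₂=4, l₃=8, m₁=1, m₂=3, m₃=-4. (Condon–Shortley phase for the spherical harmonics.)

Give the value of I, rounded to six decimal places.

0.188506

m-sum 0 ✓  L=16 even ✓  0≤8≤8 ✓
Π(2lᵢ+1) = 9×9×17 = 1377
triangle coeff Δ(4,4,8) = 1/218790
Σ_t [0,0]: t=0:+1/331776 = 1/331776
(3j)²=490/21879 [(4 4 8; 0 0 0)], sign=+1
Σ_t [0,0]: t=0:+1/3628800 = 1/3628800
(3j)²=16/1105 [(4 4 8; 1 3 -4)], sign=+1
⇒ 4πI² = 14112/31603
I = (+1)√(14112/31603/(4π)) = 0.18850601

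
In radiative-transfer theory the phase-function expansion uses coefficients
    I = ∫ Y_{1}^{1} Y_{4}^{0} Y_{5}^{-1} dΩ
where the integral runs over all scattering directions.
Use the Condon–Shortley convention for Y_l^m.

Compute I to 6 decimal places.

m-sum 0 ✓  L=10 even ✓  3≤5≤5 ✓
Π(2lᵢ+1) = 3×9×11 = 297
triangle coeff Δ(1,4,5) = 1/495
Σ_t [0,0]: t=0:+1/576 = 1/576
(3j)²=5/99 [(1 4 5; 0 0 0)], sign=-1
Σ_t [0,0]: t=0:+1/1152 = 1/1152
(3j)²=1/33 [(1 4 5; 1 0 -1)], sign=+1
⇒ 4πI² = 5/11
I = (-1)√(5/11/(4π)) = -0.19018827

-0.190188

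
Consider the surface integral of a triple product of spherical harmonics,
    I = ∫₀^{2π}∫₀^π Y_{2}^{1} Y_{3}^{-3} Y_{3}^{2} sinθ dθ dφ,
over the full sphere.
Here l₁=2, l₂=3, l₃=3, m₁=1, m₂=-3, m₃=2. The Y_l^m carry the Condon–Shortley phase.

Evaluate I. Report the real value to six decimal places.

m-sum 0 ✓  L=8 even ✓  1≤3≤5 ✓
Π(2lᵢ+1) = 5×7×7 = 245
triangle coeff Δ(2,3,3) = 1/3780
Σ_t [0,2]: t=0:+1/24 t=1:−1/4 t=2:+1/24 = -1/6
(3j)²=4/105 [(2 3 3; 0 0 0)], sign=+1
Σ_t [0,0]: t=0:+1/48 = 1/48
(3j)²=5/84 [(2 3 3; 1 -3 2)], sign=-1
⇒ 4πI² = 5/9
I = (-1)√(5/9/(4π)) = -0.21026104

-0.210261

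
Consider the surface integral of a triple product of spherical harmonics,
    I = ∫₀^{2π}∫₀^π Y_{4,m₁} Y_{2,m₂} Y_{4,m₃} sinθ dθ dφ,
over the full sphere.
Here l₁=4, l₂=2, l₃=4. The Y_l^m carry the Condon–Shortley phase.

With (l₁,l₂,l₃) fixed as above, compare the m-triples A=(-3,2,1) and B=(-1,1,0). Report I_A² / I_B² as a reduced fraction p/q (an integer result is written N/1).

63/5

Shared (l₁,l₂,l₃)=(4,2,4): N and (l;000)² cancel in I_A²/I_B².
A: Δ = 2!·6!·2!/11! = 1/13860; Racah Σ t=2..2: t=2:+1/480 = 1/480; ⇒ 3j(4 2 4; -3 2 1)² = 3/110, sgn -1
B: Δ = 2!·6!·2!/11! = 1/13860; Racah Σ t=1..2: t=1:−1/96 t=2:+1/72 = 1/288; ⇒ 3j(4 2 4; -1 1 0)² = 1/462, sgn +1
I_A²/I_B² = (3/110)/(1/462) = 63/5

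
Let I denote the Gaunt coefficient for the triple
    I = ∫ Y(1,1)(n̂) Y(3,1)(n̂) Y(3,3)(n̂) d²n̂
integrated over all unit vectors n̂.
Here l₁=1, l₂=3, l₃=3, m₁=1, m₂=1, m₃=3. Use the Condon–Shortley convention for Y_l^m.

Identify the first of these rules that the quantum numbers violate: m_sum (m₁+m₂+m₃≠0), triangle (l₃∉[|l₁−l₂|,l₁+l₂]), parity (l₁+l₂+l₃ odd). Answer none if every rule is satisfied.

m_sum

azimuthal sum: 1 + 1 + 3 = 5  ✗
2 ≤ 3 ≤ 4 (triangle on l)
L = 1 + 3 + 3 = 7 (odd)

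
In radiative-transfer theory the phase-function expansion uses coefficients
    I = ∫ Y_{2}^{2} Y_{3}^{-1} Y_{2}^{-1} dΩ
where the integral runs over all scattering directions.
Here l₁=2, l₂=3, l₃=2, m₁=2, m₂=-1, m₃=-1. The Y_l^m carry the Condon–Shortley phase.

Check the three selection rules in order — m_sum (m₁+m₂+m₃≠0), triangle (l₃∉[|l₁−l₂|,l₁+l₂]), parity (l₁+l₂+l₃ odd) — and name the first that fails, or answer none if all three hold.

parity

m₁+m₂+m₃ = 2 − 1 − 1 = 0  ✓
triangle: |2−3|=1 ≤ l₃=2 ≤ 2+3=5  ✓
parity: l₁+l₂+l₃ = 7 is odd  ✗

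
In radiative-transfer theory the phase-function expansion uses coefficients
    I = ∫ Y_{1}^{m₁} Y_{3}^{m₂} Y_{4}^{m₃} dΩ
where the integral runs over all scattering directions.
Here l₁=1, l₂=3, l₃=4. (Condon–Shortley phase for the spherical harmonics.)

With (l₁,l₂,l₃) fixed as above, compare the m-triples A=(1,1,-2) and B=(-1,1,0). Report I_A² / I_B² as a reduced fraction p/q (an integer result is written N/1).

Same 1,3,4: normalisation and zero-m 3j drop out of the ratio.
A: Δ: 0! 2! 6! / 9! → 1/252; sum: t=0:+1/96 = 1/96; 3j²(1 3 4; 1 1 -2) = Δ·Π!·Σ² = 5/84  (sign +1)
B: Δ: 0! 2! 6! / 9! → 1/252; sum: t=0:+1/96 = 1/96; 3j²(1 3 4; -1 1 0) = Δ·Π!·Σ² = 1/42  (sign +1)
I_A²/I_B² = (5/84)/(1/42) = 5/2

5/2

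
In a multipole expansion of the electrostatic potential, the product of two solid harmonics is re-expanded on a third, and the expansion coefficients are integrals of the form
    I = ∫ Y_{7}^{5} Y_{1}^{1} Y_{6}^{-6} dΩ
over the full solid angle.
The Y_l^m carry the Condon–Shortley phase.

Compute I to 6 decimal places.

Rules hold: Σm=0, L=14 even, 6≤6≤8.
N = 15·3·13 = 585
Δ = 2!·12!·0!/15! = 1/1365
Racah Σ t=1..1: t=1:−1/518400 = -1/518400
⇒ 3j(7 1 6; 0 0 0)² = 7/195, sgn -1
Racah Σ t=2..2: t=2:+1/958003200 = 1/958003200
⇒ 3j(7 1 6; 5 1 -6)² = 1/1365, sgn +1
4πI² = N·(3j₀)²·(3jₘ)² = 1/65
I = -1·√(0.0153846/4π) = -0.03498955

-0.034990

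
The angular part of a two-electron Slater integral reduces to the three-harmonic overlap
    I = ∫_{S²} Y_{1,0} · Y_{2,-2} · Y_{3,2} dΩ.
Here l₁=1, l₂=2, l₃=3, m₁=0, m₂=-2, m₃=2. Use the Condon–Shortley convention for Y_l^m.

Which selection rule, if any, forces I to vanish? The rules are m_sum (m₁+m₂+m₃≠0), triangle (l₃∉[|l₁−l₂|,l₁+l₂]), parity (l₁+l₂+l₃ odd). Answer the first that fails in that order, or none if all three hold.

none

Σmᵢ = 0  ✓
l₃∈[|l₁−l₂|,l₁+l₂]=[1,3], have l₃=3  ✓
Σlᵢ = 6 ⇒ even  ✓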